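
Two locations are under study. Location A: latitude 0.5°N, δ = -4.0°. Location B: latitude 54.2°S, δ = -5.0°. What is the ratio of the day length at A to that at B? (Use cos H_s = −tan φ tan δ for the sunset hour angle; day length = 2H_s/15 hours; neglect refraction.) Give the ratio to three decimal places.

0.928

A: H_s = arccos(−tan 0.5° · tan -4.0°) = 89.97°, so 2H_s/15 = 11.9960 h.
B: H_s = arccos(−tan -54.2° · tan -5.0°) = 96.97°, so 2H_s/15 = 12.9293 h.
Ratio A/B = 11.9960 / 12.9293 = 0.9278.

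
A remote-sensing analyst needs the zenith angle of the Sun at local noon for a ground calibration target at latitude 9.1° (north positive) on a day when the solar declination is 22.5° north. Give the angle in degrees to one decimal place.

At local solar noon the hour angle is zero, so the zenith angle is |φ − δ| = |9.1° − (22.5°)| = 13.4°.

13.4°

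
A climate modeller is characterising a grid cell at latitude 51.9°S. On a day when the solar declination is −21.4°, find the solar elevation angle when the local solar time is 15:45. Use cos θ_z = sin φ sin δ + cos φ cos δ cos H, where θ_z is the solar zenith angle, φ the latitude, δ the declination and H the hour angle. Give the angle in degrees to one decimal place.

37.3°

Hour angle H = 15° × (15.75 − 12) = 56.25°.
cos θ_z = sin(-51.9°) sin(-21.4°) + cos(-51.9°) cos(-21.4°) cos(56.25°) = 0.2871 + 0.3192 = 0.6063.
θ_z = arccos(0.6063) = 52.68°, so the elevation is 90° − 52.68° = 37.32°.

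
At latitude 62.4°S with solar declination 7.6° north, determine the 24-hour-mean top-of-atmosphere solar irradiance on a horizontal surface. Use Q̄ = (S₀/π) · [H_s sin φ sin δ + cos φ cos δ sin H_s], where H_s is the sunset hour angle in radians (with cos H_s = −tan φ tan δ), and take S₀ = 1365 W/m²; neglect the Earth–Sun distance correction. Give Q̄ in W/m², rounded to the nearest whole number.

126 W/m²

The sunset hour angle satisfies cos H_s = −tan φ tan δ = 0.2552, giving H_s = 75.21°. In radians, H_s = 1.3127.
H_s sin φ sin δ = 1.3127 × -0.8862 × 0.1323 = -0.1539.
cos φ cos δ sin H_s = 0.4633 × 0.9912 × 0.9669 = 0.4440.
Q̄ = (1365/π) × (-0.1539 + 0.4440) = 434.49 × 0.2901 = 126.05 W/m².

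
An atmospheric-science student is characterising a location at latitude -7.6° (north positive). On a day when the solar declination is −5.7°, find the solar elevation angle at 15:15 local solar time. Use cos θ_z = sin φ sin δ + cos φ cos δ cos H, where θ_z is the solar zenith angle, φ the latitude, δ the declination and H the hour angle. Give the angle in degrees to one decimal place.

Hour angle H = 15° × (15.25 − 12) = 48.75°.
cos θ_z = sin φ sin δ + cos φ cos δ cos H = (-0.1323)(-0.0993) + (0.9912)(0.9951)(0.6593) = 0.6634.
θ_z = arccos(0.6634) = 48.44°, so the elevation is 90° − 48.44° = 41.56°.

41.6°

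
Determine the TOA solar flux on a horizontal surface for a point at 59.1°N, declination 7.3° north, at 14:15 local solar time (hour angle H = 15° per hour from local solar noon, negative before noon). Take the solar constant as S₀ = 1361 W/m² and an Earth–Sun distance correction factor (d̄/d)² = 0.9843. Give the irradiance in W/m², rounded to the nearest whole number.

Hour angle H = 15° × (14.25 − 12) = 33.75°.
cos θ_z = sin(59.1°) sin(7.3°) + cos(59.1°) cos(7.3°) cos(33.75°) = 0.1090 + 0.4235 = 0.5325.
Top-of-atmosphere irradiance = S₀ (d̄/d)² cos θ_z = 1361 × 0.9843 × 0.5325 = 713.35 W/m².

713 W/m²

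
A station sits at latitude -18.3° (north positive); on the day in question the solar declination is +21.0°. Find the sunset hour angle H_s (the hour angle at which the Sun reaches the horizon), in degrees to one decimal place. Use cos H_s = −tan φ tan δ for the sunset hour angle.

82.7°

cos H_s = −tan(-18.3°) · tan(21.0°) = 0.1270, so H_s = arccos(0.1270) = 82.70°.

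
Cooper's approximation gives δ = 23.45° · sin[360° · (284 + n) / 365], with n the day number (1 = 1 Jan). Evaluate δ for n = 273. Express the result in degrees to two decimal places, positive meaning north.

-3.82°

360 × (284 + 273) / 365 = 549.370°; sin(549.370°) = -0.1628.
δ = 23.45 × -0.1628 = -3.818° ≈ -3.82°.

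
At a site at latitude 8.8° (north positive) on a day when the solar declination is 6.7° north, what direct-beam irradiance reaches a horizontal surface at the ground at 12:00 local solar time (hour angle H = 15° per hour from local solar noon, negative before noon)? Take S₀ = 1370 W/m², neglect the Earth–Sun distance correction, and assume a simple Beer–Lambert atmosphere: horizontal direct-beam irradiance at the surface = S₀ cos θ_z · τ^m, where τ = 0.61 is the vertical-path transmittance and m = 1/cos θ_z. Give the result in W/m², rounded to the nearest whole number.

Hour angle H = 15° × (12 − 12) = 0.00°.
cos θ_z = sin(8.8°) sin(6.7°) + cos(8.8°) cos(6.7°) cos(0.00°) = 0.0178 + 0.9815 = 0.9993.
Air mass m = 1/cos θ_z = 1/0.9993 = 1.001; τ^m = 0.61^1.001 = 0.6097.
Surface direct beam = 1370 × 0.9993 × 0.6097 = 834.70 W/m².

835 W/m²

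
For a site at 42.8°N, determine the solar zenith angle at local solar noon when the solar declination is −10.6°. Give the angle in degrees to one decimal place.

At local solar noon the hour angle is zero, so the zenith angle is |φ − δ| = |42.8° − (-10.6°)| = 53.4°.

53.4°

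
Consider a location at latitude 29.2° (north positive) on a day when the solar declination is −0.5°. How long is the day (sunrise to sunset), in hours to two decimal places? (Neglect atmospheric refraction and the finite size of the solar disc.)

The sunset hour angle satisfies cos H_s = −tan φ tan δ = 0.0049, giving H_s = 89.72°.
Day length = 2 H_s / 15° h⁻¹ = 179.44° / 15 = 11.963 h.

11.96 hours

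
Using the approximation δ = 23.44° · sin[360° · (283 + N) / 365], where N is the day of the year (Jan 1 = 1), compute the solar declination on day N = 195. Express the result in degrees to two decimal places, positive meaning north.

360 × (283 + 195) / 365 = 471.452°; sin(471.452°) = 0.9307.
δ = 23.44 × 0.9307 = 21.816° ≈ +21.82°.

+21.82°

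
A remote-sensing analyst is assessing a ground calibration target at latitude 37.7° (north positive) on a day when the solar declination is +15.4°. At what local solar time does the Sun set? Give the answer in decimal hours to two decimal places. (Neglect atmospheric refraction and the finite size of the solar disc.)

The sunset hour angle satisfies cos H_s = −tan φ tan δ = -0.2129, giving H_s = 102.29°.
Sunset is at 12 + H_s/15 = 12 + 6.819 = 18.819 h local solar time.

18.82 h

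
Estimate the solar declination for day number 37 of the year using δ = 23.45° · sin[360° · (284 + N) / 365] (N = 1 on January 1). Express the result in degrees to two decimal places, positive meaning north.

-16.11°

360 × (284 + 37) / 365 = 316.603°; sin(316.603°) = -0.6870.
δ = 23.45 × -0.6870 = -16.110° ≈ -16.11°.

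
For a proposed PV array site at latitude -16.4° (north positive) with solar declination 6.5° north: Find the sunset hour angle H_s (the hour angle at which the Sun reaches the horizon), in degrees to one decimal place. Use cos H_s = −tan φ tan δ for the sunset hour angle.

88.1°

The sunset hour angle satisfies cos H_s = −tan φ tan δ = 0.0335, giving H_s = 88.08°.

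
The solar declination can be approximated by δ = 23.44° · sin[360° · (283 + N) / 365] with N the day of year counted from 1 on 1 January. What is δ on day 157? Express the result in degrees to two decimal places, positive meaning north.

+22.53°

360 × (283 + 157) / 365 = 433.973°; sin(433.973°) = 0.9611.
δ = 23.44 × 0.9611 = 22.528° ≈ +22.53°.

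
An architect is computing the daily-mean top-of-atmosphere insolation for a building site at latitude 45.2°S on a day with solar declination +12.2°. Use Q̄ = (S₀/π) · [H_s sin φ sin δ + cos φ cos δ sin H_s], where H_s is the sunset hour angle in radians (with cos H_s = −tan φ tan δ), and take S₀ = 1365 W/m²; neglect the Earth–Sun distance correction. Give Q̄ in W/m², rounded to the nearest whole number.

204 W/m²

cos H_s = −tan(-45.2°) · tan(12.2°) = 0.2177, so H_s = arccos(0.2177) = 77.43°. In radians, H_s = 1.3514.
H_s sin φ sin δ = 1.3514 × -0.7096 × 0.2113 = -0.2026.
cos φ cos δ sin H_s = 0.7046 × 0.9774 × 0.9760 = 0.6721.
Q̄ = (1365/π) × (-0.2026 + 0.6721) = 434.49 × 0.4695 = 203.99 W/m².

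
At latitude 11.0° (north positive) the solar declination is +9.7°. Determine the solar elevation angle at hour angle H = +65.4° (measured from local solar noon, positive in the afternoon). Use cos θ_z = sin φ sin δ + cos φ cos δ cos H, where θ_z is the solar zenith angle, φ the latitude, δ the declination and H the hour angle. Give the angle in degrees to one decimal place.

25.8°

With φ = 11.0°, δ = 9.7°, H = 65.40°: sin φ sin δ = 0.0321, cos φ cos δ cos H = 0.4028, so cos θ_z = 0.4349.
θ_z = arccos(0.4349) = 64.22°, so the elevation is 90° − 64.22° = 25.78°.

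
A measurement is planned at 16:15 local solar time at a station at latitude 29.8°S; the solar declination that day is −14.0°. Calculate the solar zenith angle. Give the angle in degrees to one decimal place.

60.5°

Hour angle H = 15° × (16.25 − 12) = 63.75°.
cos θ_z = sin(-29.8°) sin(-14.0°) + cos(-29.8°) cos(-14.0°) cos(63.75°) = 0.1202 + 0.3724 = 0.4926.
θ_z = arccos(0.4926) = 60.49°.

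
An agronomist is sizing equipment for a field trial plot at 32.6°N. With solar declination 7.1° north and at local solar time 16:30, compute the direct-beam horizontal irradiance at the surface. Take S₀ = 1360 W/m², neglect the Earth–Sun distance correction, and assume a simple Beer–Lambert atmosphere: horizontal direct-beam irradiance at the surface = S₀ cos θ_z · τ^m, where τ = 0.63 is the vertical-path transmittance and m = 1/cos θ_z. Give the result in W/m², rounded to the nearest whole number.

159 W/m²

Hour angle H = 15° × (16.5 − 12) = 67.50°.
cos θ_z = sin(32.6°) sin(7.1°) + cos(32.6°) cos(7.1°) cos(67.50°) = 0.0666 + 0.3199 = 0.3865.
Air mass m = 1/cos θ_z = 1/0.3865 = 2.587; τ^m = 0.63^2.587 = 0.3026.
Surface direct beam = 1360 × 0.3865 × 0.3026 = 159.06 W/m².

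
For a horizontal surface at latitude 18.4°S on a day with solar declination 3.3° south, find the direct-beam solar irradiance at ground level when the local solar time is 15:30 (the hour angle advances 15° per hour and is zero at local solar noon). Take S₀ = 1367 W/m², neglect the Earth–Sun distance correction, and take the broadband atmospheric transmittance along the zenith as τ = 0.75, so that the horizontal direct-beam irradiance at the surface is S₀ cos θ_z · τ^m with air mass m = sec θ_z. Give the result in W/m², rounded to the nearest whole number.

501 W/m²

Hour angle H = 15° × (15.5 − 12) = 52.50°.
cos θ_z = sin(-18.4°) sin(-3.3°) + cos(-18.4°) cos(-3.3°) cos(52.50°) = 0.0182 + 0.5767 = 0.5949.
Air mass m = 1/cos θ_z = 1/0.5949 = 1.681; τ^m = 0.75^1.681 = 0.6166.
Surface direct beam = 1367 × 0.5949 × 0.6166 = 501.44 W/m².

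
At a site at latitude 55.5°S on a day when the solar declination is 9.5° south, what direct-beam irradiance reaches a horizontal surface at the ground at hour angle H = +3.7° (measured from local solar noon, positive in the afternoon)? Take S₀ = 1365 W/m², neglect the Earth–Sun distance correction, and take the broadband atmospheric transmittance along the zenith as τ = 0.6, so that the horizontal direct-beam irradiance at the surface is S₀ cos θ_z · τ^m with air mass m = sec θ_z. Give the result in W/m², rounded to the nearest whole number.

453 W/m²

With φ = -55.5°, δ = -9.5°, H = 3.70°: sin φ sin δ = 0.1360, cos φ cos δ cos H = 0.5575, so cos θ_z = 0.6935.
Air mass m = 1/cos θ_z = 1/0.6935 = 1.442; τ^m = 0.6^1.442 = 0.4787.
Surface direct beam = 1365 × 0.6935 × 0.4787 = 453.15 W/m².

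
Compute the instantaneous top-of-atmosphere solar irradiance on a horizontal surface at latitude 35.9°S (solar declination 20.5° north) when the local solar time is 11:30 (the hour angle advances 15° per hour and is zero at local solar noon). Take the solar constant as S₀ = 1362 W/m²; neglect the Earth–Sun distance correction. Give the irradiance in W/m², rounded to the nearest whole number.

Hour angle H = 15° × (11.5 − 12) = -7.50°.
cos θ_z = sin φ sin δ + cos φ cos δ cos H = (-0.5864)(0.3502) + (0.8100)(0.9367)(0.9914) = 0.5468.
Top-of-atmosphere irradiance = S₀ cos θ_z = 1362 × 0.5468 = 744.74 W/m².

745 W/m²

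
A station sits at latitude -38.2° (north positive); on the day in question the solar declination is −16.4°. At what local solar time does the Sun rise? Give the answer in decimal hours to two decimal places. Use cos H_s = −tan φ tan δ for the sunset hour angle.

5.11 h

The sunset hour angle satisfies cos H_s = −tan φ tan δ = -0.2316, giving H_s = 103.39°.
Sunrise is at 12 − H_s/15 = 12 − 6.893 = 5.107 h local solar time.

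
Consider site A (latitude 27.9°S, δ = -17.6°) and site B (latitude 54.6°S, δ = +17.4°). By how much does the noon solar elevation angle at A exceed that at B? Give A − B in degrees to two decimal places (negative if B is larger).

A: 90° − |-27.9 − (-17.6)| = 79.70°.
B: 90° − |-54.6 − (17.4)| = 18.00°.
A − B = 79.70 − 18.00 = 61.70°.

+61.70°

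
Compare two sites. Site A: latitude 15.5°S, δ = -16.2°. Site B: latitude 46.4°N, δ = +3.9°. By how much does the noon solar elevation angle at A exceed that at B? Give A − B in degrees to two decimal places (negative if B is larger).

A: 90° − |-15.5 − (-16.2)| = 89.30°.
B: 90° − |46.4 − (3.9)| = 47.50°.
A − B = 89.30 − 47.50 = 41.80°.

+41.80°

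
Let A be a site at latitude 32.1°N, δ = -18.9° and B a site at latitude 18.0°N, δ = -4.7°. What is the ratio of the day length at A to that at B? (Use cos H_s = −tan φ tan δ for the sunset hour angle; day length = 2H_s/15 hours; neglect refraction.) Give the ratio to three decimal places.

A: H_s = arccos(−tan 32.1° · tan -18.9°) = 77.60°, so 2H_s/15 = 10.3467 h.
B: H_s = arccos(−tan 18.0° · tan -4.7°) = 88.47°, so 2H_s/15 = 11.7960 h.
Ratio A/B = 10.3467 / 11.7960 = 0.8771.

0.877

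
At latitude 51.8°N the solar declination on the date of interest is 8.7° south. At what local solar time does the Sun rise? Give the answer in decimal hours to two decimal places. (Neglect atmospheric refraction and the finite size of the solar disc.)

6.75 h

The sunset hour angle satisfies cos H_s = −tan φ tan δ = 0.1945, giving H_s = 78.78°.
Sunrise is at 12 − H_s/15 = 12 − 5.252 = 6.748 h local solar time.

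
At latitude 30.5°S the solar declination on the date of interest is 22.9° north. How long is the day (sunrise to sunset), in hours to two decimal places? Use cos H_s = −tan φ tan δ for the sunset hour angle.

The sunset hour angle satisfies cos H_s = −tan φ tan δ = 0.2488, giving H_s = 75.59°.
Day length = 2 H_s / 15° h⁻¹ = 151.18° / 15 = 10.079 h.

10.08 hours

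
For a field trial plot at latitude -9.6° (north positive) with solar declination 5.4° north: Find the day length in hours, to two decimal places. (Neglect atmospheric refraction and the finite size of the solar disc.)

11.88 hours

−tan φ tan δ = −(-0.1691)(0.0945) = 0.0160; H_s = arccos(0.0160) = 89.08°.
Day length = 2 H_s / 15° h⁻¹ = 178.16° / 15 = 11.877 h.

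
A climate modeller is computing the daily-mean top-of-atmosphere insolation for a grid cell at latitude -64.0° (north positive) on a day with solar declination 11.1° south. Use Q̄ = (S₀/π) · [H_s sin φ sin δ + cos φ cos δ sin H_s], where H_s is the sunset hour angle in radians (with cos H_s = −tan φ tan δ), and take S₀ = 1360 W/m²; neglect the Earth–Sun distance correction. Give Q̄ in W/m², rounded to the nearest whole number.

319 W/m²

cos H_s = −tan(-64.0°) · tan(-11.1°) = -0.4023, so H_s = arccos(-0.4023) = 113.72°. In radians, H_s = 1.9848.
H_s sin φ sin δ = 1.9848 × -0.8988 × -0.1925 = 0.3434.
cos φ cos δ sin H_s = 0.4384 × 0.9813 × 0.9155 = 0.3938.
Q̄ = (1360/π) × (0.3434 + 0.3938) = 432.90 × 0.7372 = 319.13 W/m².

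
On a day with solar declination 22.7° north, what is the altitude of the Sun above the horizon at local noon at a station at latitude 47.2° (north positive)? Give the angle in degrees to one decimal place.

65.5°

At local solar noon the hour angle is zero, so the elevation is 90° − |φ − δ| = 90° − |47.2° − (22.7°)| = 90° − 24.5° = 65.5°.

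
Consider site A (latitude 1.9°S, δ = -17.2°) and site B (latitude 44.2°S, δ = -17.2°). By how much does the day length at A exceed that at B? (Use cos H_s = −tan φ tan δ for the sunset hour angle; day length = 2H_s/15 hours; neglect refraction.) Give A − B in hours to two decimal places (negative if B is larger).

A: H_s = arccos(−tan -1.9° · tan -17.2°) = 90.59°, so 2H_s/15 = 12.0787 h.
B: H_s = arccos(−tan -44.2° · tan -17.2°) = 107.52°, so 2H_s/15 = 14.3360 h.
A − B = 12.0787 − 14.3360 = -2.2573 h.

-2.26 h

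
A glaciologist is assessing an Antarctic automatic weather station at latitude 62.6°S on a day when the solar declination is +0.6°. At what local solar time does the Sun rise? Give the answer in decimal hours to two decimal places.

The sunset hour angle satisfies cos H_s = −tan φ tan δ = 0.0202, giving H_s = 88.84°.
Sunrise is at 12 − H_s/15 = 12 − 5.923 = 6.077 h local solar time.

6.08 h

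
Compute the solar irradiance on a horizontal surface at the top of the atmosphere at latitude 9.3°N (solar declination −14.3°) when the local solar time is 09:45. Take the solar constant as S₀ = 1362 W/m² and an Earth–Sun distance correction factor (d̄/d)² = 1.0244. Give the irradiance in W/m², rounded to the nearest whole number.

1054 W/m²

Hour angle H = 15° × (9.75 − 12) = -33.75°.
cos θ_z = sin φ sin δ + cos φ cos δ cos H = (0.1616)(-0.2470) + (0.9869)(0.9690)(0.8315) = 0.7553.
Top-of-atmosphere irradiance = S₀ (d̄/d)² cos θ_z = 1362 × 1.0244 × 0.7553 = 1053.82 W/m².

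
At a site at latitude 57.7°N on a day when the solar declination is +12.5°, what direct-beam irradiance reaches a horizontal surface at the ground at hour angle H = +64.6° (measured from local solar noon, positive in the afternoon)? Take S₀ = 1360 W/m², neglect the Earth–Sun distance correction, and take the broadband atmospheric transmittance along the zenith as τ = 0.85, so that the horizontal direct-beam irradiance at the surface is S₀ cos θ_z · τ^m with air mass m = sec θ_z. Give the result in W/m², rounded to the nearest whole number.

371 W/m²

With φ = 57.7°, δ = 12.5°, H = 64.60°: sin φ sin δ = 0.1829, cos φ cos δ cos H = 0.2238, so cos θ_z = 0.4067.
Air mass m = 1/cos θ_z = 1/0.4067 = 2.459; τ^m = 0.85^2.459 = 0.6706.
Surface direct beam = 1360 × 0.4067 × 0.6706 = 370.92 W/m².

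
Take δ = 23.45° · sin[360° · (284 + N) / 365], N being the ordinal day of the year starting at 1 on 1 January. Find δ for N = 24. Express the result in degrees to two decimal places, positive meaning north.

360 × (284 + 24) / 365 = 303.781°; sin(303.781°) = -0.8312.
δ = 23.45 × -0.8312 = -19.492° ≈ -19.49°.

-19.49°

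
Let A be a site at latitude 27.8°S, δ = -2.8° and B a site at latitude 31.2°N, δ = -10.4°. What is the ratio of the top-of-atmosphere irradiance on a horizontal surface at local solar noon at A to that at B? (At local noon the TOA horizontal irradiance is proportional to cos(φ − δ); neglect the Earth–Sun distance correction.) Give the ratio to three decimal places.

1.212

A: cos θ_z = cos(-27.8° − (-2.8°)) = 0.9063.
B: cos θ_z = cos(31.2° − (-10.4°)) = 0.7478.
Ratio A/B = 0.9063 / 0.7478 = 1.2120.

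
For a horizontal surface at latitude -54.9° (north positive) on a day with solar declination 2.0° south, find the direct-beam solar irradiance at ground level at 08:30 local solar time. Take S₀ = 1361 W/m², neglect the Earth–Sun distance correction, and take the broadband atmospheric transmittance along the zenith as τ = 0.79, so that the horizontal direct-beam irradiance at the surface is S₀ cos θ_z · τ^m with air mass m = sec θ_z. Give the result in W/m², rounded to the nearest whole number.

Hour angle H = 15° × (8.5 − 12) = -52.50°.
cos θ_z = sin φ sin δ + cos φ cos δ cos H = (-0.8181)(-0.0349) + (0.5750)(0.9994)(0.6088) = 0.3784.
Air mass m = 1/cos θ_z = 1/0.3784 = 2.643; τ^m = 0.79^2.643 = 0.5363.
Surface direct beam = 1361 × 0.3784 × 0.5363 = 276.20 W/m².

276 W/m²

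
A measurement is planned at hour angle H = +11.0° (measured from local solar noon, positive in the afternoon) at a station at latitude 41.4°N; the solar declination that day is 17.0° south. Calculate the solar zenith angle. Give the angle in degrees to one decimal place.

59.3°

cos θ_z = sin(41.4°) sin(-17.0°) + cos(41.4°) cos(-17.0°) cos(11.00°) = -0.1933 + 0.7042 = 0.5109.
θ_z = arccos(0.5109) = 59.28°.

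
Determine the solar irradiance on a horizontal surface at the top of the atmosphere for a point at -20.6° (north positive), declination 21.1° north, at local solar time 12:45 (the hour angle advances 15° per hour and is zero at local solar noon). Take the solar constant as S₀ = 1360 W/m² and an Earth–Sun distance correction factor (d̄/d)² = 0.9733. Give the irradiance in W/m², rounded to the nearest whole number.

966 W/m²

Hour angle H = 15° × (12.75 − 12) = 11.25°.
cos θ_z = sin(-20.6°) sin(21.1°) + cos(-20.6°) cos(21.1°) cos(11.25°) = -0.1267 + 0.8565 = 0.7298.
Top-of-atmosphere irradiance = S₀ (d̄/d)² cos θ_z = 1360 × 0.9733 × 0.7298 = 966.03 W/m².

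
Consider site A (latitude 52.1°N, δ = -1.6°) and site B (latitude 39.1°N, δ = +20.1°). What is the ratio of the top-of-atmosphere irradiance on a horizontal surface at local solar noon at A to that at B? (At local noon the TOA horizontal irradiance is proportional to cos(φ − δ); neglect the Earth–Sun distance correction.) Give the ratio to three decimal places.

0.626

A: cos θ_z = cos(52.1° − (-1.6°)) = 0.5920.
B: cos θ_z = cos(39.1° − (20.1°)) = 0.9455.
Ratio A/B = 0.5920 / 0.9455 = 0.6261.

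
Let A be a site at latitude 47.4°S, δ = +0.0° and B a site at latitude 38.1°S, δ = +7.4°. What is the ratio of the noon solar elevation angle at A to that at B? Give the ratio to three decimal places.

0.957

A: 90° − |-47.4 − (0.0)| = 42.60°.
B: 90° − |-38.1 − (7.4)| = 44.50°.
Ratio A/B = 42.6000 / 44.5000 = 0.9573.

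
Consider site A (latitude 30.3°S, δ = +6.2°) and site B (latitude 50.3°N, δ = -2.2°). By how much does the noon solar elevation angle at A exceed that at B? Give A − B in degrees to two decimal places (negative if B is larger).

A: 90° − |-30.3 − (6.2)| = 53.50°.
B: 90° − |50.3 − (-2.2)| = 37.50°.
A − B = 53.50 − 37.50 = 16.00°.

+16.00°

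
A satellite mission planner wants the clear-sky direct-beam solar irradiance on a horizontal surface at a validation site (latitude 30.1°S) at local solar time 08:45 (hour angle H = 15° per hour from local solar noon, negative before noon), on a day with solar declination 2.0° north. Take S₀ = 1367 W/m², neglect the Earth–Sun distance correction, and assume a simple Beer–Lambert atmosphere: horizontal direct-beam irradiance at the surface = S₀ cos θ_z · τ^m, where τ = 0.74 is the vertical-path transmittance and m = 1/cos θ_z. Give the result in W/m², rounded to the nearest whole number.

438 W/m²

Hour angle H = 15° × (8.75 − 12) = -48.75°.
cos θ_z = sin φ sin δ + cos φ cos δ cos H = (-0.5015)(0.0349) + (0.8652)(0.9994)(0.6593) = 0.5526.
Air mass m = 1/cos θ_z = 1/0.5526 = 1.810; τ^m = 0.74^1.810 = 0.5798.
Surface direct beam = 1367 × 0.5526 × 0.5798 = 437.98 W/m².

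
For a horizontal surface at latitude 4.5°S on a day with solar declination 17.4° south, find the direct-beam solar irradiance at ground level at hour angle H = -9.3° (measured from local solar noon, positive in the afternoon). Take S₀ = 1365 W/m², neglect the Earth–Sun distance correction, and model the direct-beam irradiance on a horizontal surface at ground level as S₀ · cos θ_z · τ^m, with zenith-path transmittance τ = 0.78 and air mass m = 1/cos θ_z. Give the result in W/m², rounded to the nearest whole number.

1015 W/m²

cos θ_z = sin(-4.5°) sin(-17.4°) + cos(-4.5°) cos(-17.4°) cos(-9.30°) = 0.0235 + 0.9388 = 0.9623.
Air mass m = 1/cos θ_z = 1/0.9623 = 1.039; τ^m = 0.78^1.039 = 0.7725.
Surface direct beam = 1365 × 0.9623 × 0.7725 = 1014.71 W/m².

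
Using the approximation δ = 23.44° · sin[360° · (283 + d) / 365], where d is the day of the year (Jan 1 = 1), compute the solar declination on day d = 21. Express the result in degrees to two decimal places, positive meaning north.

360 × (283 + 21) / 365 = 299.836°; sin(299.836°) = -0.8675.
δ = 23.44 × -0.8675 = -20.334° ≈ -20.33°.

-20.33°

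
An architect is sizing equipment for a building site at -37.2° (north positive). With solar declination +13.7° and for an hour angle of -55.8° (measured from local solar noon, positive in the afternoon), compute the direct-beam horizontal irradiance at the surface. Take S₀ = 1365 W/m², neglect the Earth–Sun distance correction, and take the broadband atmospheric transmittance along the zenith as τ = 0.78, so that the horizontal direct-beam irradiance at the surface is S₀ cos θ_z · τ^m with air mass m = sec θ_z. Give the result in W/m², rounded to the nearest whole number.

170 W/m²

With φ = -37.2°, δ = 13.7°, H = -55.80°: sin φ sin δ = -0.1432, cos φ cos δ cos H = 0.4350, so cos θ_z = 0.2918.
Air mass m = 1/cos θ_z = 1/0.2918 = 3.427; τ^m = 0.78^3.427 = 0.4268.
Surface direct beam = 1365 × 0.2918 × 0.4268 = 170.00 W/m².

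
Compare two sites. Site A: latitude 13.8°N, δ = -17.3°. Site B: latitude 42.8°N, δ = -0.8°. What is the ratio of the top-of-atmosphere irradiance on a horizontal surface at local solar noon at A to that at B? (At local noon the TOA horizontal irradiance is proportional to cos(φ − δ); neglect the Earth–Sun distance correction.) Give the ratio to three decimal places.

1.182

A: cos θ_z = cos(13.8° − (-17.3°)) = 0.8563.
B: cos θ_z = cos(42.8° − (-0.8°)) = 0.7242.
Ratio A/B = 0.8563 / 0.7242 = 1.1824.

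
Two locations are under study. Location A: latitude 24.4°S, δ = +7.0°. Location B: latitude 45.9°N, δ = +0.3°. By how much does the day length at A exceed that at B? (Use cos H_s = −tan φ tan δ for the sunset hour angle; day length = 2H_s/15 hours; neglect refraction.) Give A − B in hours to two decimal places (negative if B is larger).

-0.47 h

A: H_s = arccos(−tan -24.4° · tan 7.0°) = 86.81°, so 2H_s/15 = 11.5747 h.
B: H_s = arccos(−tan 45.9° · tan 0.3°) = 90.31°, so 2H_s/15 = 12.0413 h.
A − B = 11.5747 − 12.0413 = -0.4666 h.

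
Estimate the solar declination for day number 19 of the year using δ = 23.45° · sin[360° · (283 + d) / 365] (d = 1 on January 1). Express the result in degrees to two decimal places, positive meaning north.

360 × (283 + 19) / 365 = 297.863°; sin(297.863°) = -0.8841.
δ = 23.45 × -0.8841 = -20.732° ≈ -20.73°.

-20.73°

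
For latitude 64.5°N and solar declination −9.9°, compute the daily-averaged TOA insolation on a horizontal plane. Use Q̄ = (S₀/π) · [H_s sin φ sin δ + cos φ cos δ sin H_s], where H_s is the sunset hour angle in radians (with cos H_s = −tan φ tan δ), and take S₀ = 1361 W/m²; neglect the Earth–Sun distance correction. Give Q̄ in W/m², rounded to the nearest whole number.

−tan φ tan δ = −(2.0965)(-0.1745) = 0.3658; H_s = arccos(0.3658) = 68.54°. In radians, H_s = 1.1962.
H_s sin φ sin δ = 1.1962 × 0.9026 × -0.1719 = -0.1856.
cos φ cos δ sin H_s = 0.4305 × 0.9851 × 0.9307 = 0.3947.
Q̄ = (1361/π) × (-0.1856 + 0.3947) = 433.22 × 0.2091 = 90.59 W/m².

91 W/m²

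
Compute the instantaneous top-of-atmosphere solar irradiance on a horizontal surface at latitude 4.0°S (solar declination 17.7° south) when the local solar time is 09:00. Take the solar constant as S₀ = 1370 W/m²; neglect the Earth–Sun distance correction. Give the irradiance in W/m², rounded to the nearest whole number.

950 W/m²

Hour angle H = 15° × (9 − 12) = -45.00°.
cos θ_z = sin(-4.0°) sin(-17.7°) + cos(-4.0°) cos(-17.7°) cos(-45.00°) = 0.0212 + 0.6720 = 0.6932.
Top-of-atmosphere irradiance = S₀ cos θ_z = 1370 × 0.6932 = 949.68 W/m².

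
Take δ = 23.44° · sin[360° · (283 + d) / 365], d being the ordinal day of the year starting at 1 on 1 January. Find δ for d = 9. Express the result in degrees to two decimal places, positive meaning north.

360 × (283 + 9) / 365 = 288.000°; sin(288.000°) = -0.9511.
δ = 23.44 × -0.9511 = -22.294° ≈ -22.29°.

-22.29°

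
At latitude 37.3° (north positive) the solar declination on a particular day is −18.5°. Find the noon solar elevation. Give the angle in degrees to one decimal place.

34.2°

At local solar noon the hour angle is zero, so the elevation is 90° − |φ − δ| = 90° − |37.3° − (-18.5°)| = 90° − 55.8° = 34.2°.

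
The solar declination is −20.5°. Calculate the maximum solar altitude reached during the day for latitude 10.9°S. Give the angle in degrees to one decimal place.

80.4°

At local solar noon the hour angle is zero, so the elevation is 90° − |φ − δ| = 90° − |-10.9° − (-20.5°)| = 90° − 9.6° = 80.4°.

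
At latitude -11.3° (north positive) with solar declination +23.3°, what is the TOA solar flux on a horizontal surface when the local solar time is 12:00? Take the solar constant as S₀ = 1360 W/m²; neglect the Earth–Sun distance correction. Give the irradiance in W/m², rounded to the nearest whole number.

1119 W/m²

Hour angle H = 15° × (12 − 12) = 0.00°.
cos θ_z = sin φ sin δ + cos φ cos δ cos H = (-0.1959)(0.3955) + (0.9806)(0.9184)(1.0000) = 0.8231.
Top-of-atmosphere irradiance = S₀ cos θ_z = 1360 × 0.8231 = 1119.42 W/m².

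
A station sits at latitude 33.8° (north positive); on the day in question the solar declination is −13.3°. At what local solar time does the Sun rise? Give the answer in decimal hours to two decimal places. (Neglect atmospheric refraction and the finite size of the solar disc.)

6.61 h

The sunset hour angle satisfies cos H_s = −tan φ tan δ = 0.1582, giving H_s = 80.90°.
Sunrise is at 12 − H_s/15 = 12 − 5.393 = 6.607 h local solar time.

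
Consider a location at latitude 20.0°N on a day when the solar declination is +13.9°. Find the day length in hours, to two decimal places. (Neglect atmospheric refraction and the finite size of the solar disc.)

−tan φ tan δ = −(0.3640)(0.2475) = -0.0901; H_s = arccos(-0.0901) = 95.17°.
Day length = 2 H_s / 15° h⁻¹ = 190.34° / 15 = 12.689 h.

12.69 hours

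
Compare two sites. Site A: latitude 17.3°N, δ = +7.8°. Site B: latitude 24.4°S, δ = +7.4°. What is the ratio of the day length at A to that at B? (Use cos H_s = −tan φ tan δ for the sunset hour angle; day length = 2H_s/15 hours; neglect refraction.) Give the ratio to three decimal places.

A: H_s = arccos(−tan 17.3° · tan 7.8°) = 92.45°, so 2H_s/15 = 12.3267 h.
B: H_s = arccos(−tan -24.4° · tan 7.4°) = 86.62°, so 2H_s/15 = 11.5493 h.
Ratio A/B = 12.3267 / 11.5493 = 1.0673.

1.067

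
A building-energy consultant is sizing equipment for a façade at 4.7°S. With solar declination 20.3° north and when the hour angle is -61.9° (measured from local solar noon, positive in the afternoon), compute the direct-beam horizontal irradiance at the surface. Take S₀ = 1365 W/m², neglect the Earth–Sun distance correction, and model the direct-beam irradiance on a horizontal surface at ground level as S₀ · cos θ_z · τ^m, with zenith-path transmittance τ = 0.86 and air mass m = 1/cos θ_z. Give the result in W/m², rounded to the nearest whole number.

With φ = -4.7°, δ = 20.3°, H = -61.90°: sin φ sin δ = -0.0284, cos φ cos δ cos H = 0.4403, so cos θ_z = 0.4119.
Air mass m = 1/cos θ_z = 1/0.4119 = 2.428; τ^m = 0.86^2.428 = 0.6934.
Surface direct beam = 1365 × 0.4119 × 0.6934 = 389.86 W/m².

390 W/m²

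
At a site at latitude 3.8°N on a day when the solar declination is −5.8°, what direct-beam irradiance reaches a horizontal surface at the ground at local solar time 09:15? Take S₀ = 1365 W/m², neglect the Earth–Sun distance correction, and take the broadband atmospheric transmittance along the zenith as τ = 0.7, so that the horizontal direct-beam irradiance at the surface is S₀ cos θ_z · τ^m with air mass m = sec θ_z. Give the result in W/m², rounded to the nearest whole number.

623 W/m²

Hour angle H = 15° × (9.25 − 12) = -41.25°.
With φ = 3.8°, δ = -5.8°, H = -41.25°: sin φ sin δ = -0.0067, cos φ cos δ cos H = 0.7463, so cos θ_z = 0.7396.
Air mass m = 1/cos θ_z = 1/0.7396 = 1.352; τ^m = 0.7^1.352 = 0.6174.
Surface direct beam = 1365 × 0.7396 × 0.6174 = 623.30 W/m².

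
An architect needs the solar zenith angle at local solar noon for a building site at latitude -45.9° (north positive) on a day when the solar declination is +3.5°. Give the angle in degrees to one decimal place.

At local solar noon the hour angle is zero, so the zenith angle is |φ − δ| = |-45.9° − (3.5°)| = 49.4°.

49.4°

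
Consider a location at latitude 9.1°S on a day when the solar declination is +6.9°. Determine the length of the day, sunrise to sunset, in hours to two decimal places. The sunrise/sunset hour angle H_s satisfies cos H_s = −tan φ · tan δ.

cos H_s = −tan(-9.1°) · tan(6.9°) = 0.0194, so H_s = arccos(0.0194) = 88.89°.
Day length = 2 H_s / 15° h⁻¹ = 177.78° / 15 = 11.852 h.

11.85 hours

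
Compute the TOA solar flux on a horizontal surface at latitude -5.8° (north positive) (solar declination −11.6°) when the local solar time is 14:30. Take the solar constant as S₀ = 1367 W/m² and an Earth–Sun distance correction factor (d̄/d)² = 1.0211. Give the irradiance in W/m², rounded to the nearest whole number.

1108 W/m²

Hour angle H = 15° × (14.5 − 12) = 37.50°.
With φ = -5.8°, δ = -11.6°, H = 37.50°: sin φ sin δ = 0.0203, cos φ cos δ cos H = 0.7732, so cos θ_z = 0.7935.
Top-of-atmosphere irradiance = S₀ (d̄/d)² cos θ_z = 1367 × 1.0211 × 0.7935 = 1107.60 W/m².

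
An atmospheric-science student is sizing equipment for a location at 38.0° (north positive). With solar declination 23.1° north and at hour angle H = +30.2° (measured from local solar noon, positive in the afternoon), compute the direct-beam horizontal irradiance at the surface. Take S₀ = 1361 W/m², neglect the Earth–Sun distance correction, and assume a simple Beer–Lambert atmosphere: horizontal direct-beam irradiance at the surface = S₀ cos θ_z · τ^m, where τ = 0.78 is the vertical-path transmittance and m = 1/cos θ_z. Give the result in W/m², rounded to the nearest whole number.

cos θ_z = sin(38.0°) sin(23.1°) + cos(38.0°) cos(23.1°) cos(30.20°) = 0.2415 + 0.6265 = 0.8680.
Air mass m = 1/cos θ_z = 1/0.8680 = 1.152; τ^m = 0.78^1.152 = 0.7511.
Surface direct beam = 1361 × 0.8680 × 0.7511 = 887.31 W/m².

887 W/m²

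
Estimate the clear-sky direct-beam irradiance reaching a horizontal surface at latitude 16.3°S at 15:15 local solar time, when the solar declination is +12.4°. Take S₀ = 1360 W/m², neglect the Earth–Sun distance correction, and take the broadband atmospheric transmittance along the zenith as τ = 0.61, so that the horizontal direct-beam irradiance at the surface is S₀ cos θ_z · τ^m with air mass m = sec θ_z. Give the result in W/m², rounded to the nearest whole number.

Hour angle H = 15° × (15.25 − 12) = 48.75°.
With φ = -16.3°, δ = 12.4°, H = 48.75°: sin φ sin δ = -0.0603, cos φ cos δ cos H = 0.6181, so cos θ_z = 0.5578.
Air mass m = 1/cos θ_z = 1/0.5578 = 1.793; τ^m = 0.61^1.793 = 0.4122.
Surface direct beam = 1360 × 0.5578 × 0.4122 = 312.70 W/m².

313 W/m²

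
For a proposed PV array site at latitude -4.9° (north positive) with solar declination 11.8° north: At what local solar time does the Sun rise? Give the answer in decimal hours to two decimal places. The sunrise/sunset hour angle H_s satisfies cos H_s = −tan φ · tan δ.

6.07 h

cos H_s = −tan(-4.9°) · tan(11.8°) = 0.0179, so H_s = arccos(0.0179) = 88.97°.
Sunrise is at 12 − H_s/15 = 12 − 5.931 = 6.069 h local solar time.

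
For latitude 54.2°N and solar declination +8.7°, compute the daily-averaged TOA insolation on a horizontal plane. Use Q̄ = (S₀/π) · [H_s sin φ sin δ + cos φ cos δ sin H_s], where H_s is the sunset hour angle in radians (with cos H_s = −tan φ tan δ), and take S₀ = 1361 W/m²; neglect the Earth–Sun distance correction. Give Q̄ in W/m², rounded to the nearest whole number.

340 W/m²

−tan φ tan δ = −(1.3865)(0.1530) = -0.2121; H_s = arccos(-0.2121) = 102.25°. In radians, H_s = 1.7846.
H_s sin φ sin δ = 1.7846 × 0.8111 × 0.1513 = 0.2190.
cos φ cos δ sin H_s = 0.5850 × 0.9885 × 0.9772 = 0.5651.
Q̄ = (1361/π) × (0.2190 + 0.5651) = 433.22 × 0.7841 = 339.69 W/m².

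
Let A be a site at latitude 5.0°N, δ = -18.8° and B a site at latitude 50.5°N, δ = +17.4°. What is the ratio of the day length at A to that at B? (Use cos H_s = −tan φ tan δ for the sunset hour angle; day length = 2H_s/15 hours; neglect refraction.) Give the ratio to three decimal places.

0.786

A: H_s = arccos(−tan 5.0° · tan -18.8°) = 88.29°, so 2H_s/15 = 11.7720 h.
B: H_s = arccos(−tan 50.5° · tan 17.4°) = 112.34°, so 2H_s/15 = 14.9787 h.
Ratio A/B = 11.7720 / 14.9787 = 0.7859.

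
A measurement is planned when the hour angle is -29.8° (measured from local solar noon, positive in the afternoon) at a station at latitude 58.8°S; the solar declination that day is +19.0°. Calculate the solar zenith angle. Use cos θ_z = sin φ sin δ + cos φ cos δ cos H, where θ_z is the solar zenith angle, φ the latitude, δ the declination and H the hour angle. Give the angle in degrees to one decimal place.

81.6°

cos θ_z = sin φ sin δ + cos φ cos δ cos H = (-0.8554)(0.3256) + (0.5180)(0.9455)(0.8678) = 0.1465.
θ_z = arccos(0.1465) = 81.58°.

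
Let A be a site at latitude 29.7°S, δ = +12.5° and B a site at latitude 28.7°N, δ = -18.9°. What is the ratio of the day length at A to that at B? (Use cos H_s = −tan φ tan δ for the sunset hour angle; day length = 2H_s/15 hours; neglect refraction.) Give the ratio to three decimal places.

1.045

A: H_s = arccos(−tan -29.7° · tan 12.5°) = 82.74°, so 2H_s/15 = 11.0320 h.
B: H_s = arccos(−tan 28.7° · tan -18.9°) = 79.20°, so 2H_s/15 = 10.5600 h.
Ratio A/B = 11.0320 / 10.5600 = 1.0447.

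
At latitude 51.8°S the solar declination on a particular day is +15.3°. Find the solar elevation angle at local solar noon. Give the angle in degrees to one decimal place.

22.9°

At local solar noon the hour angle is zero, so the elevation is 90° − |φ − δ| = 90° − |-51.8° − (15.3°)| = 90° − 67.1° = 22.9°.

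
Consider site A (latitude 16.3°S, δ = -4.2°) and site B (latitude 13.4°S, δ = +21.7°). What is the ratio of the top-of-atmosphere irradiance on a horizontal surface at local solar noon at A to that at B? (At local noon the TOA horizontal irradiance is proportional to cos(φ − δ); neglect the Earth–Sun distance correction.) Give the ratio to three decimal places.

1.195

A: cos θ_z = cos(-16.3° − (-4.2°)) = 0.9778.
B: cos θ_z = cos(-13.4° − (21.7°)) = 0.8181.
Ratio A/B = 0.9778 / 0.8181 = 1.1952.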